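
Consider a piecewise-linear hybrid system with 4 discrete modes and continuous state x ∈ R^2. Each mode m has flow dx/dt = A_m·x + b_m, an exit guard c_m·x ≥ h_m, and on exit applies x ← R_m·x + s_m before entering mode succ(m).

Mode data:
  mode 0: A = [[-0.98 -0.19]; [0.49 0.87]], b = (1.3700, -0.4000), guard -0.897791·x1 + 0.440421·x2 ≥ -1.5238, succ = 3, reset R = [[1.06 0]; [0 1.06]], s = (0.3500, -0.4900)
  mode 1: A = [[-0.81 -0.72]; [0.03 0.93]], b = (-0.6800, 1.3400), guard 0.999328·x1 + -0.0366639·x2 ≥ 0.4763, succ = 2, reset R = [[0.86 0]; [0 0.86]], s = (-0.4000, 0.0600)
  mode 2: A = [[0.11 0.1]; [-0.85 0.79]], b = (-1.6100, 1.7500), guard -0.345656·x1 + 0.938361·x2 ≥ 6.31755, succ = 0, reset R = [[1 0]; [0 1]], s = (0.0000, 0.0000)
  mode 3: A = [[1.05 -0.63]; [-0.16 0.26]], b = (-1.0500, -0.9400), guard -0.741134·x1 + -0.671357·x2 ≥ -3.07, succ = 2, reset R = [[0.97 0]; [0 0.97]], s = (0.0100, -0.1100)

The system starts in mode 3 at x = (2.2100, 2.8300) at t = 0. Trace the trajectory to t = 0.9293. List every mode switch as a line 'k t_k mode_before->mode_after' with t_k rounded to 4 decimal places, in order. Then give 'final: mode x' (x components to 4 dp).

1 0.5754 3->2
final: 2 1.4222 3.2077

Mode 3: guard c·x = -3.0700 hit at Δt = 0.5754 (t = 0.5754), x⁻ = (1.8784, 2.4992) → reset → x⁺ = (1.8321, 2.3142), jump to mode 2
Mode 2: flow for 0.3539 to horizon, guard not reached → x = (1.4222, 3.2077)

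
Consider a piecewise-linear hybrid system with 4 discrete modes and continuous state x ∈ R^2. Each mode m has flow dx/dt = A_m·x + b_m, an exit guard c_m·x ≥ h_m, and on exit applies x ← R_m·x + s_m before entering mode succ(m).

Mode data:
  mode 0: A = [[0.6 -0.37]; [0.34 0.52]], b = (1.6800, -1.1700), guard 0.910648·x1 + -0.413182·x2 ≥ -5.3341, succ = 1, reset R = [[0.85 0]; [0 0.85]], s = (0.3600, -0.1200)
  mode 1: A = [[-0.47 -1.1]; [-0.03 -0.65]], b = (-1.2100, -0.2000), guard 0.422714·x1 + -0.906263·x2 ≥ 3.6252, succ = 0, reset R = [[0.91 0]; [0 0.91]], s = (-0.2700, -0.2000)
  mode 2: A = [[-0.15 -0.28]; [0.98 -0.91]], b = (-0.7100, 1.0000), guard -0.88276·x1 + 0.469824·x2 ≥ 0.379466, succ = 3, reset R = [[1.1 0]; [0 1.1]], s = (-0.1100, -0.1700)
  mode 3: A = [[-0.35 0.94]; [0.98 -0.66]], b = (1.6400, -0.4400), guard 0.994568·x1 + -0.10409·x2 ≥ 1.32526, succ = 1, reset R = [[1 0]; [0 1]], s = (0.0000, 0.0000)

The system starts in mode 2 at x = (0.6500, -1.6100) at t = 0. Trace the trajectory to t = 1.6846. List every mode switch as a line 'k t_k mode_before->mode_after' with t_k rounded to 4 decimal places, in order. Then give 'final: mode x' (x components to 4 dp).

Mode 2: guard c·x = 0.3795 hit at Δt = 1.3059 (t = 1.3059), x⁻ = (-0.2140, 0.4055) → reset → x⁺ = (-0.3454, 0.2761), jump to mode 3
Mode 3: flow for 0.3787 to horizon, guard not reached → x = (0.3284, 0.0737)

1 1.3059 2->3
final: 3 0.3284 0.0737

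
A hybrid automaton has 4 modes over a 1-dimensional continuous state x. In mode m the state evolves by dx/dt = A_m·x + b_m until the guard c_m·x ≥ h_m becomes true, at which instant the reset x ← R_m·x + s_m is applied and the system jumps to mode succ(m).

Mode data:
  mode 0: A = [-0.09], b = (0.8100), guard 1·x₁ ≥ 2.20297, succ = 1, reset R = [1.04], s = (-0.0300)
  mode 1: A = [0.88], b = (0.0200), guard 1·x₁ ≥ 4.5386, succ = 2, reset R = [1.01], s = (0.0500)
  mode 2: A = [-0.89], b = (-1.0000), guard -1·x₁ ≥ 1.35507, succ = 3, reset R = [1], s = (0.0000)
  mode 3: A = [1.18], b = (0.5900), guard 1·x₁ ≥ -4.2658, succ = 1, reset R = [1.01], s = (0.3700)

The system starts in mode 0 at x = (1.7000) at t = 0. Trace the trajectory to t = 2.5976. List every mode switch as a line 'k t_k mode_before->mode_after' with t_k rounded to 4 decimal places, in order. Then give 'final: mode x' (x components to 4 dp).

1 0.7932 0->1
2 1.5793 1->2
final: 2 1.2026

Mode 0: guard c·x = 2.2030 hit at Δt = 0.7932 (t = 0.7932), x⁻ = (2.2030) → reset → x⁺ = (2.2611), jump to mode 1
Mode 1: guard c·x = 4.5386 hit at Δt = 0.7861 (t = 1.5793), x⁻ = (4.5386) → reset → x⁺ = (4.6340), jump to mode 2
Mode 2: flow for 1.0183 to horizon, guard not reached → x = (1.2026)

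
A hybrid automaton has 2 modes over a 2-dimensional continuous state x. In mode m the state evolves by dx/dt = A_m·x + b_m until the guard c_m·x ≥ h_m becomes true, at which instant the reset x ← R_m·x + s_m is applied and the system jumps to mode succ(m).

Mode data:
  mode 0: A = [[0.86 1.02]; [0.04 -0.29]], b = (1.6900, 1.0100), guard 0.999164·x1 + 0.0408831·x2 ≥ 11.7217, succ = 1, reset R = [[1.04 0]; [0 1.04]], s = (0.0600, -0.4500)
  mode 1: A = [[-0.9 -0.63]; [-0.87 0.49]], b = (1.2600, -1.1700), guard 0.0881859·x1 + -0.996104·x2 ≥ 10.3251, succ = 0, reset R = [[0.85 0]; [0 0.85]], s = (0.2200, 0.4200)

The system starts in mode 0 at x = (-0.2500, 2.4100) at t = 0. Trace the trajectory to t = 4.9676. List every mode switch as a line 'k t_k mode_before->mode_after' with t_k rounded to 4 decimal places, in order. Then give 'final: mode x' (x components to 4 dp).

Mode 0: guard c·x = 11.7217 hit at Δt = 1.4442 (t = 1.4442), x⁻ = (11.6086, 3.0045) → reset → x⁺ = (12.1329, 2.6747), jump to mode 1
Mode 1: guard c·x = 10.3251 hit at Δt = 1.2320 (t = 2.6762), x⁻ = (7.0334, -9.7428) → reset → x⁺ = (6.1984, -7.8614), jump to mode 0
Mode 0: guard c·x = 11.7217 hit at Δt = 1.8923 (t = 4.5685), x⁻ = (11.8387, -2.6207) → reset → x⁺ = (12.3723, -3.1755), jump to mode 1
Mode 1: flow for 0.3991 to horizon, guard not reached → x = (10.3412, -8.6780)

1 1.4442 0->1
2 2.6762 1->0
3 4.5685 0->1
final: 1 10.3412 -8.6780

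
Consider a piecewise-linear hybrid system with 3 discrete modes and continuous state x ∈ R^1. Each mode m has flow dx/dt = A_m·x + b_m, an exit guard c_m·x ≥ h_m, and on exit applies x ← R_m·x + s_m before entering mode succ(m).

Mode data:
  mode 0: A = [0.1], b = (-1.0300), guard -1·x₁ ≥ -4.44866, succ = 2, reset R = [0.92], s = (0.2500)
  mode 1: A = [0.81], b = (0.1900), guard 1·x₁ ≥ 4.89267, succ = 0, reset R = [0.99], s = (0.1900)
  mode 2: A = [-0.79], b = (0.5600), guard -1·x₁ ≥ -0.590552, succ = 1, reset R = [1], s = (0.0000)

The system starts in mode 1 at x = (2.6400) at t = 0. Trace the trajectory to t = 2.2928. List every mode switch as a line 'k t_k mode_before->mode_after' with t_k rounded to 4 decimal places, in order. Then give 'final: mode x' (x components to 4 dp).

1 0.7144 1->0
2 1.7679 0->2
final: 2 3.1093

Mode 1: guard c·x = 4.8927 hit at Δt = 0.7144 (t = 0.7144), x⁻ = (4.8927) → reset → x⁺ = (5.0337), jump to mode 0
Mode 0: guard c·x = -4.4487 hit at Δt = 1.0535 (t = 1.7679), x⁻ = (4.4487) → reset → x⁺ = (4.3428), jump to mode 2
Mode 2: flow for 0.5249 to horizon, guard not reached → x = (3.1093)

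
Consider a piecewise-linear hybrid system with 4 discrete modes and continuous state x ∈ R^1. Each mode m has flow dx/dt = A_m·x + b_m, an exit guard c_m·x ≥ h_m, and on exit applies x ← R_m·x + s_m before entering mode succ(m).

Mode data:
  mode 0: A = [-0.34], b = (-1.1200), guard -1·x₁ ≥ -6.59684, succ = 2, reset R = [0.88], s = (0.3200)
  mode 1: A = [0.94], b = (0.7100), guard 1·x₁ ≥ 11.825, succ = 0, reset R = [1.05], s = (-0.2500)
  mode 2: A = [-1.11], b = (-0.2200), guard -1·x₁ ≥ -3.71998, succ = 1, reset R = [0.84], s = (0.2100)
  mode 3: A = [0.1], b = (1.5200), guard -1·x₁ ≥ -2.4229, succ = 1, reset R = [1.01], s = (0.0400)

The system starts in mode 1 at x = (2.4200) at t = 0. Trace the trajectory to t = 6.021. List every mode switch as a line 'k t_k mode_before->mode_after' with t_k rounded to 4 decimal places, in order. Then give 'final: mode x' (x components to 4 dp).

1 1.4646 1->0
2 2.7783 0->2
3 3.2095 2->1
4 4.4048 1->0
5 5.7185 0->2
final: 2 4.3216

Mode 1: guard c·x = 11.8250 hit at Δt = 1.4646 (t = 1.4646), x⁻ = (11.8250) → reset → x⁺ = (12.1662), jump to mode 0
Mode 0: guard c·x = -6.5968 hit at Δt = 1.3137 (t = 2.7783), x⁻ = (6.5968) → reset → x⁺ = (6.1252), jump to mode 2
Mode 2: guard c·x = -3.7200 hit at Δt = 0.4312 (t = 3.2095), x⁻ = (3.7200) → reset → x⁺ = (3.3348), jump to mode 1
Mode 1: guard c·x = 11.8250 hit at Δt = 1.1953 (t = 4.4048), x⁻ = (11.8250) → reset → x⁺ = (12.1662), jump to mode 0
Mode 0: guard c·x = -6.5968 hit at Δt = 1.3137 (t = 5.7185), x⁻ = (6.5968) → reset → x⁺ = (6.1252), jump to mode 2
Mode 2: flow for 0.3025 to horizon, guard not reached → x = (4.3216)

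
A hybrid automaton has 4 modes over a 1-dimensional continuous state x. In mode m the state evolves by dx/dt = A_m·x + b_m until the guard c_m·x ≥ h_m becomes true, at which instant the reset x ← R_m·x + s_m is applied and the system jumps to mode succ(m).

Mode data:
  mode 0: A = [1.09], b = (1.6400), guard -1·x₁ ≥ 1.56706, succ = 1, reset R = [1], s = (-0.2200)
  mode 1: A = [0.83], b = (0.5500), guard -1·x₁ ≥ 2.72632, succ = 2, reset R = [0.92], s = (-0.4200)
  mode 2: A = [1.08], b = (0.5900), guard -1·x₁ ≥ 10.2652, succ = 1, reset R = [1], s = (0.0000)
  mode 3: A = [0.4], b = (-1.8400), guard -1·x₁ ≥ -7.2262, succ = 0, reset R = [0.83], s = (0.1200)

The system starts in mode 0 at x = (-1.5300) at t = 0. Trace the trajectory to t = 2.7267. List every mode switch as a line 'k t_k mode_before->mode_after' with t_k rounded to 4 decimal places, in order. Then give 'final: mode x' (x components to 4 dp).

1 0.8252 0->1
2 1.5568 1->2
final: 2 -8.9729

Mode 0: guard c·x = 1.5671 hit at Δt = 0.8252 (t = 0.8252), x⁻ = (-1.5671) → reset → x⁺ = (-1.7871), jump to mode 1
Mode 1: guard c·x = 2.7263 hit at Δt = 0.7316 (t = 1.5568), x⁻ = (-2.7263) → reset → x⁺ = (-2.9282), jump to mode 2
Mode 2: flow for 1.1699 to horizon, guard not reached → x = (-8.9729)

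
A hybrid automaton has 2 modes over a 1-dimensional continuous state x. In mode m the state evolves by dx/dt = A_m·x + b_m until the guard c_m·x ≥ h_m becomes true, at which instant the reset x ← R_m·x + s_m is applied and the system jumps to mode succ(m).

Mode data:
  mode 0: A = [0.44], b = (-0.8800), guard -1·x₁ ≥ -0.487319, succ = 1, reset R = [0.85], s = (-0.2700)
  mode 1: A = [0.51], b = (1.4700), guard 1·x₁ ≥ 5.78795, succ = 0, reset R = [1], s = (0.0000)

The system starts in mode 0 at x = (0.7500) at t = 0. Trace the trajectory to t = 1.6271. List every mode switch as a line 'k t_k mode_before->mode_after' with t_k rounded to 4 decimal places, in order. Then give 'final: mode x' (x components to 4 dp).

Mode 0: guard c·x = -0.4873 hit at Δt = 0.4335 (t = 0.4335), x⁻ = (0.4873) → reset → x⁺ = (0.1442), jump to mode 1
Mode 1: flow for 1.1936 to horizon, guard not reached → x = (2.6808)

1 0.4335 0->1
final: 1 2.6808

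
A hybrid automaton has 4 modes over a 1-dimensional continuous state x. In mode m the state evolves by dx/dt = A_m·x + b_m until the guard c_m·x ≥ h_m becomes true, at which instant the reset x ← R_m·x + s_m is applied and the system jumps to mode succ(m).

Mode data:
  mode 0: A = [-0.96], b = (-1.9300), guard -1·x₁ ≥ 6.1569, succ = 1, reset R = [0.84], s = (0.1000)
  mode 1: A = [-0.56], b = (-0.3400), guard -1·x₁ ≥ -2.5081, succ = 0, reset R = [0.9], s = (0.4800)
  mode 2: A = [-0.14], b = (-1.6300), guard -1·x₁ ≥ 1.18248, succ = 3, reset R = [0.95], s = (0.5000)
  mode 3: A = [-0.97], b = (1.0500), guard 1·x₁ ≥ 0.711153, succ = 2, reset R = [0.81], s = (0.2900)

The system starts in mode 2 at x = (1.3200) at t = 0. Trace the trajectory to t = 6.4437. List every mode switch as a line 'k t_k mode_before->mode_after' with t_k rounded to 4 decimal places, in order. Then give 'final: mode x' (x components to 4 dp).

Mode 2: guard c·x = 1.1825 hit at Δt = 1.5321 (t = 1.5321), x⁻ = (-1.1825) → reset → x⁺ = (-0.6234), jump to mode 3
Mode 3: guard c·x = 0.7112 hit at Δt = 1.5719 (t = 3.1040), x⁻ = (0.7112) → reset → x⁺ = (0.8660), jump to mode 2
Mode 2: guard c·x = 1.1825 hit at Δt = 1.2775 (t = 4.3815), x⁻ = (-1.1825) → reset → x⁺ = (-0.6234), jump to mode 3
Mode 3: guard c·x = 0.7112 hit at Δt = 1.5719 (t = 5.9534), x⁻ = (0.7112) → reset → x⁺ = (0.8660), jump to mode 2
Mode 2: flow for 0.4903 to horizon, guard not reached → x = (0.0361)

1 1.5321 2->3
2 3.1040 3->2
3 4.3815 2->3
4 5.9534 3->2
final: 2 0.0361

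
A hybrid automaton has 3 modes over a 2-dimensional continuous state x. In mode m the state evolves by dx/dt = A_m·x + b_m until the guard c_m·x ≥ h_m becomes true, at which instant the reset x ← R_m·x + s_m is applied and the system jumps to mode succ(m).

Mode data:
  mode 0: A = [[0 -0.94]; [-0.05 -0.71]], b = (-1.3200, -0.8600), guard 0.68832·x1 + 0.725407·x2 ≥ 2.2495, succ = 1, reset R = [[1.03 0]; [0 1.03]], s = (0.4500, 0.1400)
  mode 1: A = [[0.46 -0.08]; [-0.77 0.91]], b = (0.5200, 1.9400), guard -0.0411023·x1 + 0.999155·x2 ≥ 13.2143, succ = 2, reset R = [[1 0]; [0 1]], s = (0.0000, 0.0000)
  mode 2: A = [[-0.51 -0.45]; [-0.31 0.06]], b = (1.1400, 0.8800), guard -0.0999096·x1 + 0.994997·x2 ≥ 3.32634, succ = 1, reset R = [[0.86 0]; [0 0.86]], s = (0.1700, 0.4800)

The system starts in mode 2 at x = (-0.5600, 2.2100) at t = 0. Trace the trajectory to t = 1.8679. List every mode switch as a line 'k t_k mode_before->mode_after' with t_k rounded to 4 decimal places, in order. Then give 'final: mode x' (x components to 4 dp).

1 0.9179 2->1
final: 1 -0.3039 11.0337

Mode 2: guard c·x = 3.3263 hit at Δt = 0.9179 (t = 0.9179), x⁻ = (-0.4369, 3.2992) → reset → x⁺ = (-0.2057, 3.3173), jump to mode 1
Mode 1: flow for 0.9500 to horizon, guard not reached → x = (-0.3039, 11.0337)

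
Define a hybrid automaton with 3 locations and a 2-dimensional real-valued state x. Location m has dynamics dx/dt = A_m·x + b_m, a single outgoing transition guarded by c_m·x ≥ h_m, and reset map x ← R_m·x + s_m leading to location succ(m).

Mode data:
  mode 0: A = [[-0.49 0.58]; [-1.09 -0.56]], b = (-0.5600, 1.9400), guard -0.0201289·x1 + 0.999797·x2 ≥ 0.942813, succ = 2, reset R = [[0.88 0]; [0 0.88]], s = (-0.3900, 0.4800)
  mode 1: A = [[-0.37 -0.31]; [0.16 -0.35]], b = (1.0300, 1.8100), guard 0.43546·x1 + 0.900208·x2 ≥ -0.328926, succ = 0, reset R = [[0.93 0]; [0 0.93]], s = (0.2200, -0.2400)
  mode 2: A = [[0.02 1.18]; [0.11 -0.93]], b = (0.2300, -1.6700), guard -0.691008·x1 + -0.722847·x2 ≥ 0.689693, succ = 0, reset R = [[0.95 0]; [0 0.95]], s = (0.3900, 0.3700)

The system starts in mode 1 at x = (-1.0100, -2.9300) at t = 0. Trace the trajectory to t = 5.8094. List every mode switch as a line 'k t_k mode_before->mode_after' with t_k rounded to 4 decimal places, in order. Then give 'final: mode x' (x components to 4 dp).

1 0.9608 1->0
2 2.0536 0->2
3 3.3813 2->0
4 4.2056 0->2
5 5.4872 2->0
final: 0 0.0563 0.1550

Mode 1: guard c·x = -0.3289 hit at Δt = 0.9608 (t = 0.9608), x⁻ = (0.5427, -0.6279) → reset → x⁺ = (0.7247, -0.8239), jump to mode 0
Mode 0: guard c·x = 0.9428 hit at Δt = 1.0928 (t = 2.0536), x⁻ = (0.0307, 0.9436) → reset → x⁺ = (-0.3630, 1.3104), jump to mode 2
Mode 2: guard c·x = 0.6897 hit at Δt = 1.3277 (t = 3.3813), x⁻ = (-0.0716, -0.8857) → reset → x⁺ = (0.3220, -0.4714), jump to mode 0
Mode 0: guard c·x = 0.9428 hit at Δt = 0.8243 (t = 4.2056), x⁻ = (-0.0424, 0.9422) → reset → x⁺ = (-0.4273, 1.3091), jump to mode 2
Mode 2: guard c·x = 0.6897 hit at Δt = 1.2817 (t = 5.4872), x⁻ = (-0.1072, -0.8516) → reset → x⁺ = (0.2881, -0.4391), jump to mode 0
Mode 0: flow for 0.3222 to horizon, guard not reached → x = (0.0563, 0.1550)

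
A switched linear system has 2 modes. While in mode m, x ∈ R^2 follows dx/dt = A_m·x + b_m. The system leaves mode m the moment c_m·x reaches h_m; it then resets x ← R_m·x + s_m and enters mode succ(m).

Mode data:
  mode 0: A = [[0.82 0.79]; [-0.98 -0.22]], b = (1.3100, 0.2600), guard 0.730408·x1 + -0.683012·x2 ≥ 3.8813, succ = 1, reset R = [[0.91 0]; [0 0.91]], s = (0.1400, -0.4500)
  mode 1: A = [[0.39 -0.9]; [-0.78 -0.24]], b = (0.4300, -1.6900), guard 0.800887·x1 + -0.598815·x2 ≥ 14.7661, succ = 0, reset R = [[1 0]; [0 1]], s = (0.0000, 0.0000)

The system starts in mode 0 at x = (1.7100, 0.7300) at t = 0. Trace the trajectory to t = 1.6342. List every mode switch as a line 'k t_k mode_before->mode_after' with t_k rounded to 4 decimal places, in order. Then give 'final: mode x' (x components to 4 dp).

Mode 0: guard c·x = 3.8813 hit at Δt = 0.6981 (t = 0.6981), x⁻ = (4.2831, -1.1023) → reset → x⁺ = (4.0377, -1.4531), jump to mode 1
Mode 1: flow for 0.9361 to horizon, guard not reached → x = (10.1223, -6.9143)

1 0.6981 0->1
final: 1 10.1223 -6.9143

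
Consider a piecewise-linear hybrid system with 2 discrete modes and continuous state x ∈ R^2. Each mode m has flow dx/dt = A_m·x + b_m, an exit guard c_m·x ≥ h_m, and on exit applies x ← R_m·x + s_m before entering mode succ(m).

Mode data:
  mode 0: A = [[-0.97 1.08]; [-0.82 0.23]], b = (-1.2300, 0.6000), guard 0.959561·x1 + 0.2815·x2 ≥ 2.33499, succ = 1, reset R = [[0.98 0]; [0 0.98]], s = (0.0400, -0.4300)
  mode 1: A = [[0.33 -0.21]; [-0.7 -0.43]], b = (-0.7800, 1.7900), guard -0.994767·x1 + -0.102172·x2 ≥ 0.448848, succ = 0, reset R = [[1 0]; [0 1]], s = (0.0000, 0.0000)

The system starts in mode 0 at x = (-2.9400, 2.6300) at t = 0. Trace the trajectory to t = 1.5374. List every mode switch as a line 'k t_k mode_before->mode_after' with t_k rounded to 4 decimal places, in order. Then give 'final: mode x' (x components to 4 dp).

Mode 0: guard c·x = 2.3350 hit at Δt = 1.0139 (t = 1.0139), x⁻ = (1.0047, 4.8700) → reset → x⁺ = (1.0246, 4.3426), jump to mode 1
Mode 1: flow for 0.5235 to horizon, guard not reached → x = (0.2687, 4.0960)

1 1.0139 0->1
final: 1 0.2687 4.0960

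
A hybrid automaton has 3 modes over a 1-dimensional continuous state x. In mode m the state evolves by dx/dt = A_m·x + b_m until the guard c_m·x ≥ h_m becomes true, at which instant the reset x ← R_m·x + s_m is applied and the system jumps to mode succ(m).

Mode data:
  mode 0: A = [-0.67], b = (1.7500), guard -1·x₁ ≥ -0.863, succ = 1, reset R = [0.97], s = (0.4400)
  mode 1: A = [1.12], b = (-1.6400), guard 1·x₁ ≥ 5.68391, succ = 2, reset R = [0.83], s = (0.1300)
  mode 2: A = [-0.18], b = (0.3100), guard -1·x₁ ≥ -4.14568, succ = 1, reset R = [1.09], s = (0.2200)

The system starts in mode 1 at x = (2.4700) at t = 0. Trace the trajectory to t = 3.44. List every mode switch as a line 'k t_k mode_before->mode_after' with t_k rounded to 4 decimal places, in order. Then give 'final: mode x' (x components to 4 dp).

Mode 1: guard c·x = 5.6839 hit at Δt = 1.2804 (t = 1.2804), x⁻ = (5.6839) → reset → x⁺ = (4.8476), jump to mode 2
Mode 2: guard c·x = -4.1457 hit at Δt = 1.4132 (t = 2.6936), x⁻ = (4.1457) → reset → x⁺ = (4.7388), jump to mode 1
Mode 1: guard c·x = 5.6839 hit at Δt = 0.2264 (t = 2.9200), x⁻ = (5.6839) → reset → x⁺ = (4.8476), jump to mode 2
Mode 2: flow for 0.5200 to horizon, guard not reached → x = (4.5684)

1 1.2804 1->2
2 2.6936 2->1
3 2.9200 1->2
final: 2 4.5684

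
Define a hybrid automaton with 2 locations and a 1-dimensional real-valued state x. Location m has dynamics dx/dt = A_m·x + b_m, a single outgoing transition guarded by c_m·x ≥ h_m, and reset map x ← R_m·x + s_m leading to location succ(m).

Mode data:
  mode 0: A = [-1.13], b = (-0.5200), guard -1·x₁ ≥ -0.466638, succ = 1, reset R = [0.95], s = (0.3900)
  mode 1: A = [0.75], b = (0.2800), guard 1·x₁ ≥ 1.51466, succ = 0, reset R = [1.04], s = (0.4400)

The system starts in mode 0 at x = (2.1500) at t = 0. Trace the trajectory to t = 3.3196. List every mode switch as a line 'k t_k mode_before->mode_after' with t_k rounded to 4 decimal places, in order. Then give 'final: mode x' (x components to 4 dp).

1 0.9163 0->1
2 1.5132 1->0
3 2.3826 0->1
4 2.9795 1->0
final: 0 1.2254

Mode 0: guard c·x = -0.4666 hit at Δt = 0.9163 (t = 0.9163), x⁻ = (0.4666) → reset → x⁺ = (0.8333), jump to mode 1
Mode 1: guard c·x = 1.5147 hit at Δt = 0.5969 (t = 1.5132), x⁻ = (1.5147) → reset → x⁺ = (2.0152), jump to mode 0
Mode 0: guard c·x = -0.4666 hit at Δt = 0.8694 (t = 2.3826), x⁻ = (0.4666) → reset → x⁺ = (0.8333), jump to mode 1
Mode 1: guard c·x = 1.5147 hit at Δt = 0.5969 (t = 2.9795), x⁻ = (1.5147) → reset → x⁺ = (2.0152), jump to mode 0
Mode 0: flow for 0.3401 to horizon, guard not reached → x = (1.2254)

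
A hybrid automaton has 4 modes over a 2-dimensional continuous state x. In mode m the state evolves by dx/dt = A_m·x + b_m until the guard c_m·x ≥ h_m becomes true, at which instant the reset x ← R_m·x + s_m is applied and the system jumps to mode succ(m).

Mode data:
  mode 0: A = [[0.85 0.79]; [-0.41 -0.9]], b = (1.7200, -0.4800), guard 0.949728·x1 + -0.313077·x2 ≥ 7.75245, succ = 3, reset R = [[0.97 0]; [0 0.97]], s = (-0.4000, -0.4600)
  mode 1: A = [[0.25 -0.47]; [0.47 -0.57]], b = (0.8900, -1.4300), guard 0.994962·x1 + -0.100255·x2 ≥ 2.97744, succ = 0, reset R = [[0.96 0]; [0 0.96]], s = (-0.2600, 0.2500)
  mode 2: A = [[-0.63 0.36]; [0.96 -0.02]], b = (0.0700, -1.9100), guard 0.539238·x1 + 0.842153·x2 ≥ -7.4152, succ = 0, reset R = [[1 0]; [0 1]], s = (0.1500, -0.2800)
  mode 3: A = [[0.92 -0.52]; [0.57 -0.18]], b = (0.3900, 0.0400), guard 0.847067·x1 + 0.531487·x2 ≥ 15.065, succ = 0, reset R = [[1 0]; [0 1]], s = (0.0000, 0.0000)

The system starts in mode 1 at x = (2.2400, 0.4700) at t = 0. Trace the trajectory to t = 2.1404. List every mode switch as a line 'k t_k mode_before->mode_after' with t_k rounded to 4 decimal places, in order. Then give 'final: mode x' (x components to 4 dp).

1 0.5613 1->0
2 1.4668 0->3
final: 3 13.6110 2.0740

Mode 1: guard c·x = 2.9774 hit at Δt = 0.5613 (t = 0.5613), x⁻ = (3.0177, 0.2494) → reset → x⁺ = (2.6369, 0.4895), jump to mode 0
Mode 0: guard c·x = 7.7524 hit at Δt = 0.9055 (t = 1.4668), x⁻ = (7.6930, -1.4252) → reset → x⁺ = (7.0622, -1.8425), jump to mode 3
Mode 3: flow for 0.6736 to horizon, guard not reached → x = (13.6110, 2.0740)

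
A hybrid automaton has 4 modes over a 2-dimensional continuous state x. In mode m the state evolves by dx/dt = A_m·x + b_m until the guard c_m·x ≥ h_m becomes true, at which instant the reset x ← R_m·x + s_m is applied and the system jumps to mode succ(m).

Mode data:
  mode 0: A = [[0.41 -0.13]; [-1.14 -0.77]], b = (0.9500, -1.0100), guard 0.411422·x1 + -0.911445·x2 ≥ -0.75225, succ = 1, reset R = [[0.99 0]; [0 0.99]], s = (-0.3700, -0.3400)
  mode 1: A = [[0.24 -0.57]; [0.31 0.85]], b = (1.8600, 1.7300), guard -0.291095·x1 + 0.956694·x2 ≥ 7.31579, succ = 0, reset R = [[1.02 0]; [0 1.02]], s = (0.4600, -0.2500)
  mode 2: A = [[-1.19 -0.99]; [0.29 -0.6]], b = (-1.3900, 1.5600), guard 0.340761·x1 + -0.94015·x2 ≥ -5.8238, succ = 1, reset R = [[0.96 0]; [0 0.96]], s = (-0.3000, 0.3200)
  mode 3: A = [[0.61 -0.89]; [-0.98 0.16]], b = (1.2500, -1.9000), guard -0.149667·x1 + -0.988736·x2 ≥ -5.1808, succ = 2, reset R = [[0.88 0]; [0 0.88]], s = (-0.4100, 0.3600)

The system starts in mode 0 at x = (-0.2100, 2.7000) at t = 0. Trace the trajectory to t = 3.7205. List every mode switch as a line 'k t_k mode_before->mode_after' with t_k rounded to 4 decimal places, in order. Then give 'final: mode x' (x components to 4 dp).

Mode 0: guard c·x = -0.7522 hit at Δt = 0.7176 (t = 0.7176), x⁻ = (0.3121, 0.9662) → reset → x⁺ = (-0.0610, 0.6166), jump to mode 1
Mode 1: guard c·x = 7.3158 hit at Δt = 1.4769 (t = 2.1945), x⁻ = (-0.0224, 7.6401) → reset → x⁺ = (0.4372, 7.5429), jump to mode 0
Mode 0: guard c·x = -0.7522 hit at Δt = 1.2127 (t = 3.4072), x⁻ = (1.3197, 1.4211) → reset → x⁺ = (0.9365, 1.0668), jump to mode 1
Mode 1: flow for 0.3133 to horizon, guard not reached → x = (1.3238, 2.1397)

1 0.7176 0->1
2 2.1945 1->0
3 3.4072 0->1
final: 1 1.3238 2.1397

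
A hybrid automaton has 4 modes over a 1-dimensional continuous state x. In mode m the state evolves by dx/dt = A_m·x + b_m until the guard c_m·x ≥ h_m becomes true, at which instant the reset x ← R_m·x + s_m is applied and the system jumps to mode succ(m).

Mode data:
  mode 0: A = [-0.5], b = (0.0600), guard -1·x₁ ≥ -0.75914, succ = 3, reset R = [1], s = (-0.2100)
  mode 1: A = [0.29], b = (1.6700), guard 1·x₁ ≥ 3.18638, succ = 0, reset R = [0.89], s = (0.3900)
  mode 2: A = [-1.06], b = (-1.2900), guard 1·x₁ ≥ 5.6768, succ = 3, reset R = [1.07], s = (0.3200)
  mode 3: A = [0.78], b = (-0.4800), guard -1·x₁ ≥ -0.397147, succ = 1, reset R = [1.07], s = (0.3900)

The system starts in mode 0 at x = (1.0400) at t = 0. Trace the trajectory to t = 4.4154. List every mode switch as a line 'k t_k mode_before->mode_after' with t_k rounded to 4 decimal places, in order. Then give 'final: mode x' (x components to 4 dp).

Mode 0: guard c·x = -0.7591 hit at Δt = 0.7285 (t = 0.7285), x⁻ = (0.7591) → reset → x⁺ = (0.5491), jump to mode 3
Mode 3: guard c·x = -0.3971 hit at Δt = 1.5285 (t = 2.2570), x⁻ = (0.3971) → reset → x⁺ = (0.8149), jump to mode 1
Mode 1: guard c·x = 3.1864 hit at Δt = 1.0622 (t = 3.3192), x⁻ = (3.1864) → reset → x⁺ = (3.2259), jump to mode 0
Mode 0: flow for 1.0962 to horizon, guard not reached → x = (1.9153)

1 0.7285 0->3
2 2.2570 3->1
3 3.3192 1->0
final: 0 1.9153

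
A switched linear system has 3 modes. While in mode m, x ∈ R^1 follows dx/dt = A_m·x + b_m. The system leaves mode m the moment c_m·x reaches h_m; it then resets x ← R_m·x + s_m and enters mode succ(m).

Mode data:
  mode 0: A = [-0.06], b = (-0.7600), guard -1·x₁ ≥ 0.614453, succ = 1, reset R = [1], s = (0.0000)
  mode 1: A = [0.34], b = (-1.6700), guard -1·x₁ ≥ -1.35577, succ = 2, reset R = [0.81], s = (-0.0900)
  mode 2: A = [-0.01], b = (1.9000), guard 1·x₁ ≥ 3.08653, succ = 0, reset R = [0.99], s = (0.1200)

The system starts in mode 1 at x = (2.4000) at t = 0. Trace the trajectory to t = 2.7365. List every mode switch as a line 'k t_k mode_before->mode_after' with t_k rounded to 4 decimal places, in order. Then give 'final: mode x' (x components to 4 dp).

Mode 1: guard c·x = -1.3558 hit at Δt = 1.0225 (t = 1.0225), x⁻ = (1.3558) → reset → x⁺ = (1.0082), jump to mode 2
Mode 2: guard c·x = 3.0865 hit at Δt = 1.1058 (t = 2.1283), x⁻ = (3.0865) → reset → x⁺ = (3.1757), jump to mode 0
Mode 0: flow for 0.6082 to horizon, guard not reached → x = (2.6080)

1 1.0225 1->2
2 2.1283 2->0
final: 0 2.6080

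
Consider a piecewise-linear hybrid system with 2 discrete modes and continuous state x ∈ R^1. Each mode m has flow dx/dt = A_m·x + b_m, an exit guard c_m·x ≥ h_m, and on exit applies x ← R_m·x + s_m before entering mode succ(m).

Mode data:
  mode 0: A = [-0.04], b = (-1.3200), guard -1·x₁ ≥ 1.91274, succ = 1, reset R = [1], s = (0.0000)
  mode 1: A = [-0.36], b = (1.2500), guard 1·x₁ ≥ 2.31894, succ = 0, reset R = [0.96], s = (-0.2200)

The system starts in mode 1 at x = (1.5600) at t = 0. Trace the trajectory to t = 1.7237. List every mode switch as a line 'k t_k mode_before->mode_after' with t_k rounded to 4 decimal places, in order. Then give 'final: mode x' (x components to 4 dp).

Mode 1: guard c·x = 2.3189 hit at Δt = 1.4046 (t = 1.4046), x⁻ = (2.3189) → reset → x⁺ = (2.0062), jump to mode 0
Mode 0: flow for 0.3191 to horizon, guard not reached → x = (1.5622)

1 1.4046 1->0
final: 0 1.5622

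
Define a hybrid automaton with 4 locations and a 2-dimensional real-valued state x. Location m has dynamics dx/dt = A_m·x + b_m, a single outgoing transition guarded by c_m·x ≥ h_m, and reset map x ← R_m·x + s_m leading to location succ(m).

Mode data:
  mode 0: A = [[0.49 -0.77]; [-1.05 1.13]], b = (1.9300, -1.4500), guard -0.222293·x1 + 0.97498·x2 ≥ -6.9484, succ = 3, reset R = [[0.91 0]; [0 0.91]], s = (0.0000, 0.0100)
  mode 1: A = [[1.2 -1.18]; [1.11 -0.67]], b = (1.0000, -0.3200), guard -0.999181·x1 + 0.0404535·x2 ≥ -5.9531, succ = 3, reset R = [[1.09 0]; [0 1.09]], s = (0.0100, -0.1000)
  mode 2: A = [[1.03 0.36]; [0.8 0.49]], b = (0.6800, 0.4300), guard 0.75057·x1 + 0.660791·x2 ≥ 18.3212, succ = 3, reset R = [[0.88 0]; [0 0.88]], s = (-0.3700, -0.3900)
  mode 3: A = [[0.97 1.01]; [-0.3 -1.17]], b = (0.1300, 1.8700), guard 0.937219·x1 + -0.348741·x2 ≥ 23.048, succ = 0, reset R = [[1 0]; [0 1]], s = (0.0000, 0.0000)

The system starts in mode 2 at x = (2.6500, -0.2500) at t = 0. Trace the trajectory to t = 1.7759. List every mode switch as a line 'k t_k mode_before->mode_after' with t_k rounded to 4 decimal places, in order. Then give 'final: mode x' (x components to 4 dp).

1 1.3589 2->3
final: 3 23.0322 4.1829

Mode 2: guard c·x = 18.3212 hit at Δt = 1.3589 (t = 1.3589), x⁻ = (15.2607, 10.3920) → reset → x⁺ = (13.0595, 8.7550), jump to mode 3
Mode 3: flow for 0.4170 to horizon, guard not reached → x = (23.0322, 4.1829)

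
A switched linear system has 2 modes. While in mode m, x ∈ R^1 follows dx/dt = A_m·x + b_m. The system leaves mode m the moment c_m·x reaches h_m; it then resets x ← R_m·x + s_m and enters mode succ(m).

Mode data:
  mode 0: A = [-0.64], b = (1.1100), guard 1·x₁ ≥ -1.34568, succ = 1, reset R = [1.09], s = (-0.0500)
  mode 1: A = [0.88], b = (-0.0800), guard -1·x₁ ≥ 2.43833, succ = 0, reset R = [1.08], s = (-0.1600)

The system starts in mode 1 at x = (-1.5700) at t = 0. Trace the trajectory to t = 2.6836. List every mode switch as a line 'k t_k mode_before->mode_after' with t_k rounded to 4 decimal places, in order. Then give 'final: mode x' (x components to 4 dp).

Mode 1: guard c·x = 2.4383 hit at Δt = 0.4779 (t = 0.4779), x⁻ = (-2.4383) → reset → x⁺ = (-2.7934), jump to mode 0
Mode 0: guard c·x = -1.3457 hit at Δt = 0.6020 (t = 1.0799), x⁻ = (-1.3457) → reset → x⁺ = (-1.5168), jump to mode 1
Mode 1: guard c·x = 2.4383 hit at Δt = 0.5149 (t = 1.5948), x⁻ = (-2.4383) → reset → x⁺ = (-2.7934), jump to mode 0
Mode 0: guard c·x = -1.3457 hit at Δt = 0.6020 (t = 2.1968), x⁻ = (-1.3457) → reset → x⁺ = (-1.5168), jump to mode 1
Mode 1: flow for 0.4868 to horizon, guard not reached → x = (-2.3765)

1 0.4779 1->0
2 1.0799 0->1
3 1.5948 1->0
4 2.1968 0->1
final: 1 -2.3765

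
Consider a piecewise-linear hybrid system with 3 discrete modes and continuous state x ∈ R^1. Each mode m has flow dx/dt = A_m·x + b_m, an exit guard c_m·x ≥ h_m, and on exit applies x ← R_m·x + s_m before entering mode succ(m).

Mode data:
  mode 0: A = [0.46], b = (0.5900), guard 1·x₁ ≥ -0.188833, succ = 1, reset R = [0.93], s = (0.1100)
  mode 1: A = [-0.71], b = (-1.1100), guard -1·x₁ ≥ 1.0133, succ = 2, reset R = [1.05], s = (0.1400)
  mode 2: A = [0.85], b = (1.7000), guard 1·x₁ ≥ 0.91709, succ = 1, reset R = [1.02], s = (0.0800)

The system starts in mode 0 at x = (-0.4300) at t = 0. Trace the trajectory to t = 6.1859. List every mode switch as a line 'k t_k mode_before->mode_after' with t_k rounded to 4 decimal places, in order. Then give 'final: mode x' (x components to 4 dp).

Mode 0: guard c·x = -0.1888 hit at Δt = 0.5415 (t = 0.5415), x⁻ = (-0.1888) → reset → x⁺ = (-0.0656), jump to mode 1
Mode 1: guard c·x = 1.0133 hit at Δt = 1.4108 (t = 1.9523), x⁻ = (-1.0133) → reset → x⁺ = (-0.9240), jump to mode 2
Mode 2: guard c·x = 0.9171 hit at Δt = 1.1733 (t = 3.1256), x⁻ = (0.9171) → reset → x⁺ = (1.0154), jump to mode 1
Mode 1: guard c·x = 1.0133 hit at Δt = 2.1761 (t = 5.3017), x⁻ = (-1.0133) → reset → x⁺ = (-0.9240), jump to mode 2
Mode 2: flow for 0.8842 to horizon, guard not reached → x = (0.2816)

1 0.5415 0->1
2 1.9523 1->2
3 3.1256 2->1
4 5.3017 1->2
final: 2 0.2816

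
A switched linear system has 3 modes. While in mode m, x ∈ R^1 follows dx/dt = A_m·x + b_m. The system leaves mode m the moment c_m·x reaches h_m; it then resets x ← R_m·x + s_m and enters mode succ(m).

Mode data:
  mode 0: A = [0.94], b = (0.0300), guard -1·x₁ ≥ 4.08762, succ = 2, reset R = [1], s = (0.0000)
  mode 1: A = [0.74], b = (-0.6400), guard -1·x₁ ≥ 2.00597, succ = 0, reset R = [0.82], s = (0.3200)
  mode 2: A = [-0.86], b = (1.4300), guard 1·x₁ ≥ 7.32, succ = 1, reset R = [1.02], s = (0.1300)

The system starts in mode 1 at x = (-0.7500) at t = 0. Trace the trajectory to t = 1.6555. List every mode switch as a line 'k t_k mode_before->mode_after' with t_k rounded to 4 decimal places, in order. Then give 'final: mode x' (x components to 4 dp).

1 0.7775 1->0
final: 0 -2.9833

Mode 1: guard c·x = 2.0060 hit at Δt = 0.7775 (t = 0.7775), x⁻ = (-2.0060) → reset → x⁺ = (-1.3249), jump to mode 0
Mode 0: flow for 0.8780 to horizon, guard not reached → x = (-2.9833)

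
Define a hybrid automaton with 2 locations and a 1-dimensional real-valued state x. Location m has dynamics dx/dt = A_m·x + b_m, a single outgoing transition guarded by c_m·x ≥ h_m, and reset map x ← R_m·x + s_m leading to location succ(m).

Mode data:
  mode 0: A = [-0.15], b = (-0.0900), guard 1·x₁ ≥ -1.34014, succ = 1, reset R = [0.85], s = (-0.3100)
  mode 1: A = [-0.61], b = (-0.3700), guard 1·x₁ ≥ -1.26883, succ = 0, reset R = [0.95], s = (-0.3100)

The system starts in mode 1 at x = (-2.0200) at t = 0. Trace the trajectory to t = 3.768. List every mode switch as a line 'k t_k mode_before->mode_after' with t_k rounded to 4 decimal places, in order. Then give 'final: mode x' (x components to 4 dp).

1 1.2428 1->0
2 2.6595 0->1
3 3.0542 1->0
final: 0 -1.4224

Mode 1: guard c·x = -1.2688 hit at Δt = 1.2428 (t = 1.2428), x⁻ = (-1.2688) → reset → x⁺ = (-1.5154), jump to mode 0
Mode 0: guard c·x = -1.3401 hit at Δt = 1.4167 (t = 2.6595), x⁻ = (-1.3401) → reset → x⁺ = (-1.4491), jump to mode 1
Mode 1: guard c·x = -1.2688 hit at Δt = 0.3947 (t = 3.0542), x⁻ = (-1.2688) → reset → x⁺ = (-1.5154), jump to mode 0
Mode 0: flow for 0.7138 to horizon, guard not reached → x = (-1.4224)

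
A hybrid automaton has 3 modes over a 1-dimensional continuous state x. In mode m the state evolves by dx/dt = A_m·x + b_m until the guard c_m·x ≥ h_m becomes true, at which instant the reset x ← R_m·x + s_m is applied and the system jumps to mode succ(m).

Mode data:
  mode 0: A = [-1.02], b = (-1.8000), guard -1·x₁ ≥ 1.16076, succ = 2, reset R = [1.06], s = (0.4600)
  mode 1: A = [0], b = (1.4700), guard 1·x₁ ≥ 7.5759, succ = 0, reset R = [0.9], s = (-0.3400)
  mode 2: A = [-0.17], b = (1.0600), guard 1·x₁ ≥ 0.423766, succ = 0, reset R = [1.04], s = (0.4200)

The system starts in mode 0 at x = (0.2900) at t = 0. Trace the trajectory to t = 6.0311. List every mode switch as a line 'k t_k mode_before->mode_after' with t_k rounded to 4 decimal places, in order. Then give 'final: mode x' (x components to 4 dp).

1 1.2004 0->2
2 2.2997 2->0
3 3.7404 0->2
4 4.8397 2->0
final: 0 -0.9859

Mode 0: guard c·x = 1.1608 hit at Δt = 1.2004 (t = 1.2004), x⁻ = (-1.1608) → reset → x⁺ = (-0.7704), jump to mode 2
Mode 2: guard c·x = 0.4238 hit at Δt = 1.0993 (t = 2.2997), x⁻ = (0.4238) → reset → x⁺ = (0.8607), jump to mode 0
Mode 0: guard c·x = 1.1608 hit at Δt = 1.4407 (t = 3.7404), x⁻ = (-1.1608) → reset → x⁺ = (-0.7704), jump to mode 2
Mode 2: guard c·x = 0.4238 hit at Δt = 1.0993 (t = 4.8397), x⁻ = (0.4238) → reset → x⁺ = (0.8607), jump to mode 0
Mode 0: flow for 1.1914 to horizon, guard not reached → x = (-0.9859)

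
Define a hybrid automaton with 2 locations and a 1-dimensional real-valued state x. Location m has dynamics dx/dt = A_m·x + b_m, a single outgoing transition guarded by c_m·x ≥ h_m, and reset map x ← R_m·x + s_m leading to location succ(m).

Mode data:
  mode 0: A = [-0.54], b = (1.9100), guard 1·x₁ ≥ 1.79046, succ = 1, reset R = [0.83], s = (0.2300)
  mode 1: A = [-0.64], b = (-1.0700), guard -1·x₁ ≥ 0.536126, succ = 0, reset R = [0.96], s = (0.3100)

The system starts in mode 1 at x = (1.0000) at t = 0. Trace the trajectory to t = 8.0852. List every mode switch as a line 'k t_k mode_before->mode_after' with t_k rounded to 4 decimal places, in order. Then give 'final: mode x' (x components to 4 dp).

1 1.3367 1->0
2 2.7476 0->1
3 4.4553 1->0
4 5.8662 0->1
5 7.5739 1->0
final: 0 0.6980

Mode 1: guard c·x = 0.5361 hit at Δt = 1.3367 (t = 1.3367), x⁻ = (-0.5361) → reset → x⁺ = (-0.2047), jump to mode 0
Mode 0: guard c·x = 1.7905 hit at Δt = 1.4109 (t = 2.7476), x⁻ = (1.7905) → reset → x⁺ = (1.7161), jump to mode 1
Mode 1: guard c·x = 0.5361 hit at Δt = 1.7077 (t = 4.4553), x⁻ = (-0.5361) → reset → x⁺ = (-0.2047), jump to mode 0
Mode 0: guard c·x = 1.7905 hit at Δt = 1.4109 (t = 5.8662), x⁻ = (1.7905) → reset → x⁺ = (1.7161), jump to mode 1
Mode 1: guard c·x = 0.5361 hit at Δt = 1.7077 (t = 7.5739), x⁻ = (-0.5361) → reset → x⁺ = (-0.2047), jump to mode 0
Mode 0: flow for 0.5113 to horizon, guard not reached → x = (0.6980)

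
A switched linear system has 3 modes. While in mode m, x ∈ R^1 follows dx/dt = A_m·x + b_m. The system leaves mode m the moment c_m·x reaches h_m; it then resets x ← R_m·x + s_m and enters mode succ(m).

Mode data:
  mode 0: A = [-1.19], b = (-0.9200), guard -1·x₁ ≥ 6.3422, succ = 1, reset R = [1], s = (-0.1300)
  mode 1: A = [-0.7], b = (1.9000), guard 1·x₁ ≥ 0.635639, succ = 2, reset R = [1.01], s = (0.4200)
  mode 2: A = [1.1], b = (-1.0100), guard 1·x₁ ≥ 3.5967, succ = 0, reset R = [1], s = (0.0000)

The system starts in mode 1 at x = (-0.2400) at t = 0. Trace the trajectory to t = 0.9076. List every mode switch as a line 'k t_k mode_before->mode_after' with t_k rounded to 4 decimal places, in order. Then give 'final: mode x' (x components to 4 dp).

1 0.5022 1->2
final: 2 1.1428

Mode 1: guard c·x = 0.6356 hit at Δt = 0.5022 (t = 0.5022), x⁻ = (0.6356) → reset → x⁺ = (1.0620), jump to mode 2
Mode 2: flow for 0.4054 to horizon, guard not reached → x = (1.1428)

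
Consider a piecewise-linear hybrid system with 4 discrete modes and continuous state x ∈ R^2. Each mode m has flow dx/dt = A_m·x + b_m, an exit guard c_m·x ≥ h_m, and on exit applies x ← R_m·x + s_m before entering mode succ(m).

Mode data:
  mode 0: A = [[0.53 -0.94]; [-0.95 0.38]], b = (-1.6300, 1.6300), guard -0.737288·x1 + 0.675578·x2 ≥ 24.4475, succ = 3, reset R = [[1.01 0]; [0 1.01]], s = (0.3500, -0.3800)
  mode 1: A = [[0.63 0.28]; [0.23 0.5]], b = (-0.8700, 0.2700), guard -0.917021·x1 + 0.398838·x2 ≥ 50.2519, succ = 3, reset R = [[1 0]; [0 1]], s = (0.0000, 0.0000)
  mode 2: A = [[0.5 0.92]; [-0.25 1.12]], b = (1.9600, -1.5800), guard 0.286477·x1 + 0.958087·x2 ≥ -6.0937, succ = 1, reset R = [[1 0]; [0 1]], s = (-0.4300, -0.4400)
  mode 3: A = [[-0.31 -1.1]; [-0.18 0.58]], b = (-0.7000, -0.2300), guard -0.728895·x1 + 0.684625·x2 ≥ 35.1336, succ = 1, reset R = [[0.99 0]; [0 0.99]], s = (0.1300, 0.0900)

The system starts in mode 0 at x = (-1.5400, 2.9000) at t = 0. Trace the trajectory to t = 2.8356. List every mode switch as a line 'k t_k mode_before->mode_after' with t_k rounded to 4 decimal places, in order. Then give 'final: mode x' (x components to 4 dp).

Mode 0: guard c·x = 24.4475 hit at Δt = 1.2160 (t = 1.2160), x⁻ = (-17.4622, 17.1302) → reset → x⁺ = (-17.2868, 16.9215), jump to mode 3
Mode 3: guard c·x = 35.1336 hit at Δt = 0.4832 (t = 1.6992), x⁻ = (-25.3173, 24.3636) → reset → x⁺ = (-24.9342, 24.2099), jump to mode 1
Mode 1: flow for 1.1364 to horizon, guard not reached → x = (-39.5867, 32.2626)

1 1.2160 0->3
2 1.6992 3->1
final: 1 -39.5867 32.2626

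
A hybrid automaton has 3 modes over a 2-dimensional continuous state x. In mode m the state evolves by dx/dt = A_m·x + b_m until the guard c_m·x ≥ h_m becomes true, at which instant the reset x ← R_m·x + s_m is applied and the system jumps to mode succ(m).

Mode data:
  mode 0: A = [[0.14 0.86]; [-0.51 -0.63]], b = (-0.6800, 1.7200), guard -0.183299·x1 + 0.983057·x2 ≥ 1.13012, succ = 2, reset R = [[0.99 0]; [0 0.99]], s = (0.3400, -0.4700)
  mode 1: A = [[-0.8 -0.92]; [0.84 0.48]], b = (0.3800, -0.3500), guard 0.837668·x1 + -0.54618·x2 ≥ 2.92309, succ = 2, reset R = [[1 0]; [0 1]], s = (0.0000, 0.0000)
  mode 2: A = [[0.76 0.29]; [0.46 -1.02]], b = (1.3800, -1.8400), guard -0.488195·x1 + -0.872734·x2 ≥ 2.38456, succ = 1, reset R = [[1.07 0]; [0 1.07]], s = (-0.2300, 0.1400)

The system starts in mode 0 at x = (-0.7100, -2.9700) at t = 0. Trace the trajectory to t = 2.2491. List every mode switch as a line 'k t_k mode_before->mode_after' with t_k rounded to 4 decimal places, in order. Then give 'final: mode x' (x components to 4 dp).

1 1.0708 0->2
2 1.6468 2->1
final: 1 -0.7964 -2.9683

Mode 0: guard c·x = 1.1301 hit at Δt = 1.0708 (t = 1.0708), x⁻ = (-2.6959, 0.6469) → reset → x⁺ = (-2.3290, 0.1705), jump to mode 2
Mode 2: guard c·x = 2.3846 hit at Δt = 0.5760 (t = 1.6468), x⁻ = (-2.7215, -1.2099) → reset → x⁺ = (-3.1420, -1.1546), jump to mode 1
Mode 1: flow for 0.6023 to horizon, guard not reached → x = (-0.7964, -2.9683)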